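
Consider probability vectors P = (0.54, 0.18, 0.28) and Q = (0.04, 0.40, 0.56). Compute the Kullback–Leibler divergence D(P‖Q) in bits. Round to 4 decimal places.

1.5403 bits

D(P‖Q) = Σ p·log₂(p/q).
  0.54·log₂(0.54/0.04) = 2.02764
  0.18·log₂(0.18/0.40) = -0.20736
  0.28·log₂(0.28/0.56) = -0.28000
D(P‖Q) = 1.5403 bits.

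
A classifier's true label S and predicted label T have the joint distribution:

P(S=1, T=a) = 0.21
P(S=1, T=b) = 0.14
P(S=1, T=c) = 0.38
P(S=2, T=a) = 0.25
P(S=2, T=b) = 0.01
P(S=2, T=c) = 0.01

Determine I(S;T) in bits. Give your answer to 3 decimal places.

Marginals: p(S) = (0.7300, 0.2700), p(T) = (0.4600, 0.1500, 0.3900).
I(S;T) = Σ p(x,y)·log₂[p(x,y)/(p(x)p(y))].
  (1,a): 0.21·log₂(0.6254) = -0.1422
  (1,b): 0.14·log₂(1.2785) = 0.0496
  (1,c): 0.38·log₂(1.3347) = 0.1583
  (2,a): 0.25·log₂(2.0129) = 0.2523
  (2,b): 0.01·log₂(0.2469) = -0.0202
  (2,c): 0.01·log₂(0.0950) = -0.0340
Sum = 0.264 bits.

0.264 bits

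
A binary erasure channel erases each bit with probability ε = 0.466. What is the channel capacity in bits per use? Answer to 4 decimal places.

0.5340 bits

Binary erasure channel: capacity C = 1 − ε.
C = 1 − 0.466 = 0.5340 bits per channel use.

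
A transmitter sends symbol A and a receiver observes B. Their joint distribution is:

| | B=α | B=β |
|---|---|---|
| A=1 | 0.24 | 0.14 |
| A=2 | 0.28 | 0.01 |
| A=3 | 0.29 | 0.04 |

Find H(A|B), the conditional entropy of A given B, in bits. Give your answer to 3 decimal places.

1.474 bits

Marginals: p(A) = (0.3800, 0.2900, 0.3300), p(B) = (0.8100, 0.1900).
H(A|B) = Σ p(B) · H(A|B=·).
  B=α: p=0.8100, H(A|B=α) = 1.5803
  B=β: p=0.1900, H(A|B=β) = 1.0215
Weighted sum = 1.474 bits.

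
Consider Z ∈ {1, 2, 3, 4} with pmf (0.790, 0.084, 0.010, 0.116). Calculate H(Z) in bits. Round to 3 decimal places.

0.996 bits

H(Z) = −Σ p·log₂ p.
  −(0.790)·log₂(0.790) = 0.2687
  −(0.084)·log₂(0.084) = 0.3002
  −(0.010)·log₂(0.010) = 0.0664
  −(0.116)·log₂(0.116) = 0.3605
Sum: 0.2687 + 0.3002 + 0.0664 + 0.3605 = 0.996 bits.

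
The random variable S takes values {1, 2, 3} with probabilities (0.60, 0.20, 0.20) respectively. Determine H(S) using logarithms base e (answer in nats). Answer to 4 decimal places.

0.9503 nats

H(S) = −Σ p·ln p.
  −(0.60)·ln(0.60) = 0.30650
  −(0.20)·ln(0.20) = 0.32189
  −(0.20)·ln(0.20) = 0.32189
Sum: 0.30650 + 0.32189 + 0.32189 = 0.9503 nats.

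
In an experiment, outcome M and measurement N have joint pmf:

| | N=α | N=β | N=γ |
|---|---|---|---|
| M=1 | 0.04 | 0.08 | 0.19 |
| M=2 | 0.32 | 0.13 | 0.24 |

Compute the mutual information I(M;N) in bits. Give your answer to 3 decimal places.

Marginals: p(M) = (0.3100, 0.6900), p(N) = (0.3600, 0.2100, 0.4300).
I(M;N) = Σ p(x,y)·log₂[p(x,y)/(p(x)p(y))].
  (1,α): 0.04·log₂(0.3584) = -0.0592
  (1,β): 0.08·log₂(1.2289) = 0.0238
  (1,γ): 0.19·log₂(1.4254) = 0.0972
  (2,α): 0.32·log₂(1.2882) = 0.1169
  (2,β): 0.13·log₂(0.8972) = -0.0204
  (2,γ): 0.24·log₂(0.8089) = -0.0734
Sum = 0.085 bits.

0.085 bits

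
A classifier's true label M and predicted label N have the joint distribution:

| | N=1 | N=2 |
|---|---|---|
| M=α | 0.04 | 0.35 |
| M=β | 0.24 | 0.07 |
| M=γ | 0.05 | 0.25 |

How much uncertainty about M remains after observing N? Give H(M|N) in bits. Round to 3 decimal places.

Marginals: p(M) = (0.3900, 0.3100, 0.3000), p(N) = (0.3300, 0.6700).
H(M|N) = Σ p(N) · H(M|N=·).
  N=1: p=0.3300, H(M|N=1) = 1.1156
  N=2: p=0.6700, H(M|N=2) = 1.3605
Weighted sum = 1.280 bits.

1.280 bits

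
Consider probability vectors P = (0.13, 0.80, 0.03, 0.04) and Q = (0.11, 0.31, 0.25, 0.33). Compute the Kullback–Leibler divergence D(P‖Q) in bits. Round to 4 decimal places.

D(P‖Q) = Σ p·log₂(p/q).
  0.13·log₂(0.13/0.11) = 0.03133
  0.80·log₂(0.80/0.31) = 1.09419
  0.03·log₂(0.03/0.25) = -0.09177
  0.04·log₂(0.04/0.33) = -0.12178
D(P‖Q) = 0.9120 bits.

0.9120 bits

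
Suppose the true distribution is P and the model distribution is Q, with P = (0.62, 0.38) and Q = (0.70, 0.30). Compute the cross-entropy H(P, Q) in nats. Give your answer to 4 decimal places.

H(P,Q) = −Σ p·ln q.
  −0.62·ln(0.70) = 0.22114
  −0.38·ln(0.30) = 0.45751
H(P,Q) = 0.6786 nats.

0.6786 nats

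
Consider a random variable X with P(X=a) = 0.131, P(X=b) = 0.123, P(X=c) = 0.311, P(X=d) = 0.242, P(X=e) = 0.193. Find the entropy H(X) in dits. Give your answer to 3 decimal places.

0.672 dits

H(X) = −Σ p·log₁₀ p.
  −(0.131)·log₁₀(0.131) = 0.1156
  −(0.123)·log₁₀(0.123) = 0.1119
  −(0.311)·log₁₀(0.311) = 0.1578
  −(0.242)·log₁₀(0.242) = 0.1491
  −(0.193)·log₁₀(0.193) = 0.1379
Sum: 0.1156 + 0.1119 + 0.1578 + 0.1491 + 0.1379 = 0.672 dits.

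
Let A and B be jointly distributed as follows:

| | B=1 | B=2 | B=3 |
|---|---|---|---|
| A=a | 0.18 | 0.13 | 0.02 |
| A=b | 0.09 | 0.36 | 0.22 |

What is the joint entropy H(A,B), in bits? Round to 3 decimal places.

H(A,B) = −Σ p(x,y)·log₂ p(x,y) over all 6 cells.
  cell (a,1): −0.18·log₂0.18 = 0.4453
  cell (a,2): −0.13·log₂0.13 = 0.3826
  cell (a,3): −0.02·log₂0.02 = 0.1129
  cell (b,1): −0.09·log₂0.09 = 0.3127
  cell (b,2): −0.36·log₂0.36 = 0.5306
  cell (b,3): −0.22·log₂0.22 = 0.4806
Sum = 2.265 bits.

2.265 bits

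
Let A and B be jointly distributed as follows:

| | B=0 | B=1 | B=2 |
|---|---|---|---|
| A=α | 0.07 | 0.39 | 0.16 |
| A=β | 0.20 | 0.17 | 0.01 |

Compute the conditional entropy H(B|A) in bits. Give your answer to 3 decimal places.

1.229 bits

Marginals: p(A) = (0.6200, 0.3800), p(B) = (0.2700, 0.5600, 0.1700).
H(B|A) = Σ p(A) · H(B|A=·).
  A=α: p=0.6200, H(B|A=α) = 1.2803
  A=β: p=0.3800, H(B|A=β) = 1.1446
Weighted sum = 1.229 bits.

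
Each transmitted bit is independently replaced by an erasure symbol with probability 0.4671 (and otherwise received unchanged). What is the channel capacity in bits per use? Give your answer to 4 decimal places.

Binary erasure channel: capacity C = 1 − ε.
C = 1 − 0.4671 = 0.5329 bits per channel use.

0.5329 bits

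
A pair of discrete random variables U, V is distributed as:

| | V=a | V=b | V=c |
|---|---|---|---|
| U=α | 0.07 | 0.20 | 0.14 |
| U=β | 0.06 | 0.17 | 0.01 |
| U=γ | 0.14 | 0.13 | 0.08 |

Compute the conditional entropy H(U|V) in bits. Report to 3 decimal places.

1.448 bits

Marginals: p(U) = (0.4100, 0.2400, 0.3500), p(V) = (0.2700, 0.5000, 0.2300).
H(U|V) = Σ p(V) · H(U|V=·).
  V=a: p=0.2700, H(U|V=a) = 1.4784
  V=b: p=0.5000, H(U|V=b) = 1.5632
  V=c: p=0.2300, H(U|V=c) = 1.1626
Weighted sum = 1.448 bits.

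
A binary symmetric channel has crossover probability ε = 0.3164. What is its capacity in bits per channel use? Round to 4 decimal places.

Binary symmetric channel: C = 1 − h₂(ε) where h₂ is the binary entropy function.
h₂(0.3164) = −0.3164·log₂0.3164 − 0.6836·log₂0.6836 = 0.9004.
C = 1 − 0.9004 = 0.0996 bits per channel use.

0.0996 bits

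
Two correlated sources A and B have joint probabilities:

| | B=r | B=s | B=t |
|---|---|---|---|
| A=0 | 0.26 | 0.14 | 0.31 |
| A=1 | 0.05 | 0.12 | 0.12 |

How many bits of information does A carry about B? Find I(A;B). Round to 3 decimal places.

0.045 bits

Marginals: p(A) = (0.7100, 0.2900), p(B) = (0.3100, 0.2600, 0.4300).
I(A;B) = Σ p(x,y)·log₂[p(x,y)/(p(x)p(y))].
  (0,r): 0.26·log₂(1.1813) = 0.0625
  (0,s): 0.14·log₂(0.7584) = -0.0559
  (0,t): 0.31·log₂(1.0154) = 0.0068
  (1,r): 0.05·log₂(0.5562) = -0.0423
  (1,s): 0.12·log₂(1.5915) = 0.0804
  (1,t): 0.12·log₂(0.9623) = -0.0067
Sum = 0.045 bits.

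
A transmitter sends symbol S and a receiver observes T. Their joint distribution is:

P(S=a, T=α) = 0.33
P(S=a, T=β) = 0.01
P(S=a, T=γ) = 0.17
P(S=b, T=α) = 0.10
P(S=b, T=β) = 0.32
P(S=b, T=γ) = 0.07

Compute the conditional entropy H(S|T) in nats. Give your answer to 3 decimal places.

Chain rule: H(S|T) = H(S,T) − H(T).
Marginals: p(S) = (0.5100, 0.4900), p(T) = (0.4300, 0.3300, 0.2400).
H(S,T) = 1.4942 nats; H(T) = 1.0713 nats.
H(S|T) = 1.4942 − 1.0713 = 0.423 nats.

0.423 nats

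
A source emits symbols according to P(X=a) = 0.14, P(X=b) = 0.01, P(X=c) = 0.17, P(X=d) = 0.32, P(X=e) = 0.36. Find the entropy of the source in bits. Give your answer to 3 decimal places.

H(X) = −Σ p·log₂ p.
  −(0.14)·log₂(0.14) = 0.3971
  −(0.01)·log₂(0.01) = 0.0664
  −(0.17)·log₂(0.17) = 0.4346
  −(0.32)·log₂(0.32) = 0.5260
  −(0.36)·log₂(0.36) = 0.5306
Sum: 0.3971 + 0.0664 + 0.4346 + 0.5260 + 0.5306 = 1.955 bits.

1.955 bits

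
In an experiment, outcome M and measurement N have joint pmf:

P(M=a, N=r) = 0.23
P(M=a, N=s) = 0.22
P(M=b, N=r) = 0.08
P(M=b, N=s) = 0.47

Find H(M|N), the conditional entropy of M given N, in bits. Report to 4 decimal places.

Marginals: p(M) = (0.4500, 0.5500), p(N) = (0.3100, 0.6900).
H(M|N) = Σ p(N) · H(M|N=·).
  N=r: p=0.3100, H(M|N=r) = 0.8238
  N=s: p=0.6900, H(M|N=s) = 0.9031
Weighted sum = 0.8785 bits.

0.8785 bits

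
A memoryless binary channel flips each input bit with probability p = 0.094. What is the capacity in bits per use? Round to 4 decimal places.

0.5503 bits

Binary symmetric channel: C = 1 − h₂(ε) where h₂ is the binary entropy function.
h₂(0.094) = −0.094·log₂0.094 − 0.906·log₂0.906 = 0.4497.
C = 1 − 0.4497 = 0.5503 bits per channel use.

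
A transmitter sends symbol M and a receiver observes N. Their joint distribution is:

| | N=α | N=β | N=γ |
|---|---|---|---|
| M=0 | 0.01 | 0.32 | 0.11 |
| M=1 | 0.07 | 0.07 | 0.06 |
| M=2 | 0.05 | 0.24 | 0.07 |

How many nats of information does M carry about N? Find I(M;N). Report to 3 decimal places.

Marginals: p(M) = (0.4400, 0.2000, 0.3600), p(N) = (0.1300, 0.6300, 0.2400).
I(M;N) = Σ p(x,y)·ln[p(x,y)/(p(x)p(y))].
  (0,α): 0.01·ln(0.1748) = -0.0174
  (0,β): 0.32·ln(1.1544) = 0.0459
  (0,γ): 0.11·ln(1.0417) = 0.0045
  (1,α): 0.07·ln(2.6923) = 0.0693
  (1,β): 0.07·ln(0.5556) = -0.0411
  (1,γ): 0.06·ln(1.2500) = 0.0134
  (2,α): 0.05·ln(1.0684) = 0.0033
  (2,β): 0.24·ln(1.0582) = 0.0136
  (2,γ): 0.07·ln(0.8102) = -0.0147
Sum = 0.077 nats.

0.077 nats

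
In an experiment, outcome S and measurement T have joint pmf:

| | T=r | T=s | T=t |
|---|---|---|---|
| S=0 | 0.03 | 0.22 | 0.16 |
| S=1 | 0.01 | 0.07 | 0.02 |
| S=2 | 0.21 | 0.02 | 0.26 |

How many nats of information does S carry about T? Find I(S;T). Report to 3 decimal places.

Marginals: p(S) = (0.4100, 0.1000, 0.4900), p(T) = (0.2500, 0.3100, 0.4400).
I(S;T) = H(S) + H(T) − H(S,T).
H(S) = 0.9454, H(T) = 1.0709, H(S,T) = 1.7982.
I(S;T) = 0.9454 + 1.0709 − 1.7982 = 0.218 nats.

0.218 nats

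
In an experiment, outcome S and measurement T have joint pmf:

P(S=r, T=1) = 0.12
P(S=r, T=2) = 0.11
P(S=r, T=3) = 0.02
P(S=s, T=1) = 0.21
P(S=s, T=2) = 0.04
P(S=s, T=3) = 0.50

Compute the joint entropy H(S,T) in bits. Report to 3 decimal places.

1.989 bits

H(S,T) = −Σ p(x,y)·log₂ p(x,y) over all 6 cells.
  cell (r,1): −0.12·log₂0.12 = 0.3671
  cell (r,2): −0.11·log₂0.11 = 0.3503
  cell (r,3): −0.02·log₂0.02 = 0.1129
  cell (s,1): −0.21·log₂0.21 = 0.4728
  cell (s,2): −0.04·log₂0.04 = 0.1858
  cell (s,3): −0.50·log₂0.50 = 0.5000
Sum = 1.989 bits.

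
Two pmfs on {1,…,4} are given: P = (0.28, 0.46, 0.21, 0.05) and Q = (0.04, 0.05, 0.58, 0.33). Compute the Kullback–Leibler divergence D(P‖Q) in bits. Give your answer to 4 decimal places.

D(P‖Q) = Σ p·log₂(p/q).
  0.28·log₂(0.28/0.04) = 0.78606
  0.46·log₂(0.46/0.05) = 1.47275
  0.21·log₂(0.21/0.58) = -0.30779
  0.05·log₂(0.05/0.33) = -0.13612
D(P‖Q) = 1.8149 bits.

1.8149 bits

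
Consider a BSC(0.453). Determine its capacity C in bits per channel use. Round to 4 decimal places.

Binary symmetric channel: C = 1 − h₂(ε) where h₂ is the binary entropy function.
h₂(0.453) = −0.453·log₂0.453 − 0.547·log₂0.547 = 0.9936.
C = 1 − 0.9936 = 0.0064 bits per channel use.

0.0064 bits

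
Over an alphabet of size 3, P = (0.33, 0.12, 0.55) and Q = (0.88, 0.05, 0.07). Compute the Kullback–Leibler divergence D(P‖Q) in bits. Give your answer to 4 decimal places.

D(P‖Q) = Σ p·log₂(p/q).
  0.33·log₂(0.33/0.88) = -0.46696
  0.12·log₂(0.12/0.05) = 0.15156
  0.55·log₂(0.55/0.07) = 1.63570
D(P‖Q) = 1.3203 bits.

1.3203 bits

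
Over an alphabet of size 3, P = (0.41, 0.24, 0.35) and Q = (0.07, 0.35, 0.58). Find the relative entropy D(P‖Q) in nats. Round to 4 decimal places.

0.4574 nats

D(P‖Q) = Σ p·ln(p/q).
  0.41·ln(0.41/0.07) = 0.72474
  0.24·ln(0.24/0.35) = -0.09055
  0.35·ln(0.35/0.58) = -0.17678
D(P‖Q) = 0.4574 nats.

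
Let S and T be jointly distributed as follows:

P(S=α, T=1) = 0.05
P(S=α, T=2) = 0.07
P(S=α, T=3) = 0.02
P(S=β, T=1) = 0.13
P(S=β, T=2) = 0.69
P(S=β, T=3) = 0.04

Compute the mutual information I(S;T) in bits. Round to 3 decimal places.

Marginals: p(S) = (0.1400, 0.8600), p(T) = (0.1800, 0.7600, 0.0600).
I(S;T) = Σ p(x,y)·log₂[p(x,y)/(p(x)p(y))].
  (α,1): 0.05·log₂(1.9841) = 0.0494
  (α,2): 0.07·log₂(0.6579) = -0.0423
  (α,3): 0.02·log₂(2.3810) = 0.0250
  (β,1): 0.13·log₂(0.8398) = -0.0327
  (β,2): 0.69·log₂(1.0557) = 0.0539
  (β,3): 0.04·log₂(0.7752) = -0.0147
Sum = 0.039 bits.

0.039 bits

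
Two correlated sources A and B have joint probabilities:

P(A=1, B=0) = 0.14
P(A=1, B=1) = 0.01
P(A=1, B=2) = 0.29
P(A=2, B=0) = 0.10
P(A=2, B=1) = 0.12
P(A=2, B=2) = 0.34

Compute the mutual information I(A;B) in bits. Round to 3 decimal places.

Marginals: p(A) = (0.4400, 0.5600), p(B) = (0.2400, 0.1300, 0.6300).
I(A;B) = H(A) + H(B) − H(A,B).
H(A) = 0.9896, H(B) = 1.2967, H(A,B) = 2.2099.
I(A;B) = 0.9896 + 1.2967 − 2.2099 = 0.076 bits.

0.076 bits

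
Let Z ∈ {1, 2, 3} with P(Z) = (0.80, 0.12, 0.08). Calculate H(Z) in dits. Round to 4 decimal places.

H(Z) = −Σ p·log₁₀ p.
  −(0.80)·log₁₀(0.80) = 0.07753
  −(0.12)·log₁₀(0.12) = 0.11050
  −(0.08)·log₁₀(0.08) = 0.08775
Sum: 0.07753 + 0.11050 + 0.08775 = 0.2758 dits.

0.2758 dits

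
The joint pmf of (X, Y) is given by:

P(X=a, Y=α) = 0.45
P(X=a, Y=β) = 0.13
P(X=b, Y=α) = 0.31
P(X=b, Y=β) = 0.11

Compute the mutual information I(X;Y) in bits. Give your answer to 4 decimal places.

Marginals: p(X) = (0.5800, 0.4200), p(Y) = (0.7600, 0.2400).
I(X;Y) = Σ p(x,y)·log₂[p(x,y)/(p(x)p(y))].
  (a,α): 0.45·log₂(1.0209) = 0.01341
  (a,β): 0.13·log₂(0.9339) = -0.01282
  (b,α): 0.31·log₂(0.9712) = -0.01308
  (b,β): 0.11·log₂(1.0913) = 0.01386
Sum = 0.0014 bits.

0.0014 bits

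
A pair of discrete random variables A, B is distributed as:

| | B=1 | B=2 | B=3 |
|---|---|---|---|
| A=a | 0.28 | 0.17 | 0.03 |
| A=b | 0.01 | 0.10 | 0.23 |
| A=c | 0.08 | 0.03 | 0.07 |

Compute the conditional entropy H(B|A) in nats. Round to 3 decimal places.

0.843 nats

Chain rule: H(B|A) = H(A,B) − H(A).
Marginals: p(A) = (0.4800, 0.3400, 0.1800), p(B) = (0.3700, 0.3000, 0.3300).
H(A,B) = 1.8706 nats; H(A) = 1.0278 nats.
H(B|A) = 1.8706 − 1.0278 = 0.843 nats.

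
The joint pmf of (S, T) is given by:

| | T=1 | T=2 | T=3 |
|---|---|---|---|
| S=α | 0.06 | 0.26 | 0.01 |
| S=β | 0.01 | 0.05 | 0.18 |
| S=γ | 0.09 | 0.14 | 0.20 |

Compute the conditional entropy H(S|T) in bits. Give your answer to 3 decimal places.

Marginals: p(S) = (0.3300, 0.2400, 0.4300), p(T) = (0.1600, 0.4500, 0.3900).
H(S|T) = Σ p(T) · H(S|T=·).
  T=1: p=0.1600, H(S|T=1) = 1.2476
  T=2: p=0.4500, H(S|T=2) = 1.3335
  T=3: p=0.3900, H(S|T=3) = 1.1444
Weighted sum = 1.246 bits.

1.246 bits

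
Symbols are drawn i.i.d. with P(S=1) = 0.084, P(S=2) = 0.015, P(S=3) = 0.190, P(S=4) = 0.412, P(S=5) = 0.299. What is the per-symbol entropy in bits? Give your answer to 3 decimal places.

H(S) = −Σ p·log₂ p.
  −(0.084)·log₂(0.084) = 0.3002
  −(0.015)·log₂(0.015) = 0.0909
  −(0.190)·log₂(0.190) = 0.4552
  −(0.412)·log₂(0.412) = 0.5271
  −(0.299)·log₂(0.299) = 0.5208
Sum: 0.3002 + 0.0909 + 0.4552 + 0.5271 + 0.5208 = 1.894 bits.

1.894 bits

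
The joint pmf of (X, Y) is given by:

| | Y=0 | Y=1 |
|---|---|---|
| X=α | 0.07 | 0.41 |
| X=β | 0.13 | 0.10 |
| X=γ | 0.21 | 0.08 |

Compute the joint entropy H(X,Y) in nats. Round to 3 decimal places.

1.577 nats

H(X,Y) = −Σ p(x,y)·ln p(x,y) over all 6 cells.
  cell (α,0): −0.07·ln0.07 = 0.1861
  cell (α,1): −0.41·ln0.41 = 0.3656
  cell (β,0): −0.13·ln0.13 = 0.2652
  cell (β,1): −0.10·ln0.10 = 0.2303
  cell (γ,0): −0.21·ln0.21 = 0.3277
  cell (γ,1): −0.08·ln0.08 = 0.2021
Sum = 1.577 nats.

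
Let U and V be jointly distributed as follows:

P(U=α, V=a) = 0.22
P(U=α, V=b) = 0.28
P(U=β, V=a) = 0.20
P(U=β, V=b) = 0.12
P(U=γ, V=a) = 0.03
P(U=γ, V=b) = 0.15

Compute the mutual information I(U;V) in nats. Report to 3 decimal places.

Marginals: p(U) = (0.5000, 0.3200, 0.1800), p(V) = (0.4500, 0.5500).
I(U;V) = H(U) + H(V) − H(U,V).
H(U) = 1.0199, H(V) = 0.6881, H(U,V) = 1.6556.
I(U;V) = 1.0199 + 0.6881 − 1.6556 = 0.052 nats.

0.052 nats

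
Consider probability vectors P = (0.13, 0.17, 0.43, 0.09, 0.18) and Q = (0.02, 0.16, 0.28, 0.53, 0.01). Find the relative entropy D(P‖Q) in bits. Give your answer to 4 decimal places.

D(P‖Q) = Σ p·log₂(p/q).
  0.13·log₂(0.13/0.02) = 0.35106
  0.17·log₂(0.17/0.16) = 0.01487
  0.43·log₂(0.43/0.28) = 0.26613
  0.09·log₂(0.09/0.53) = -0.23022
  0.18·log₂(0.18/0.01) = 0.75059
D(P‖Q) = 1.1524 bits.

1.1524 bits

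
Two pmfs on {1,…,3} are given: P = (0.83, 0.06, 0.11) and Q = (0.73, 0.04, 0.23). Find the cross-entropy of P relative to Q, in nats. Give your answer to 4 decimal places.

H(P,Q) = −Σ p·ln q.
  −0.83·ln(0.73) = 0.26121
  −0.06·ln(0.04) = 0.19313
  −0.11·ln(0.23) = 0.16166
H(P,Q) = 0.6160 nats.

0.6160 nats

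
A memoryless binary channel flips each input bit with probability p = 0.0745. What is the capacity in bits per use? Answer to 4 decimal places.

0.6175 bits

Binary symmetric channel: C = 1 − h₂(ε) where h₂ is the binary entropy function.
h₂(0.0745) = −0.0745·log₂0.0745 − 0.9255·log₂0.9255 = 0.3825.
C = 1 − 0.3825 = 0.6175 bits per channel use.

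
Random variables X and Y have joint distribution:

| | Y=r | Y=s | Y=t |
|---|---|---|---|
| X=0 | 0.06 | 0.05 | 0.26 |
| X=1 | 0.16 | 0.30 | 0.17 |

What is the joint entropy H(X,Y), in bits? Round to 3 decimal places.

H(X,Y) = −Σ p(x,y)·log₂ p(x,y) over all 6 cells.
  cell (0,r): −0.06·log₂0.06 = 0.2435
  cell (0,s): −0.05·log₂0.05 = 0.2161
  cell (0,t): −0.26·log₂0.26 = 0.5053
  cell (1,r): −0.16·log₂0.16 = 0.4230
  cell (1,s): −0.30·log₂0.30 = 0.5211
  cell (1,t): −0.17·log₂0.17 = 0.4346
Sum = 2.344 bits.

2.344 bits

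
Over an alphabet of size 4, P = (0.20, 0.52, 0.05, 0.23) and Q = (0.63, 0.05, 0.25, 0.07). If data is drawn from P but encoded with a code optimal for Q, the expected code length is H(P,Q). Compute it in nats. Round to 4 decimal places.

H(P,Q) = −Σ p·ln q.
  −0.20·ln(0.63) = 0.09241
  −0.52·ln(0.05) = 1.55778
  −0.05·ln(0.25) = 0.06931
  −0.23·ln(0.07) = 0.61163
H(P,Q) = 2.3311 nats.

2.3311 nats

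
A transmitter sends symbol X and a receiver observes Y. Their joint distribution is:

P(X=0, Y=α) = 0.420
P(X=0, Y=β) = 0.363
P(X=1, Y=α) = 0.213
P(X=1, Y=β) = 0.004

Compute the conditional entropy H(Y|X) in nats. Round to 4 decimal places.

Marginals: p(X) = (0.7830, 0.2170), p(Y) = (0.6330, 0.3670).
H(Y|X) = Σ p(X) · H(Y|X=·).
  X=0: p=0.7830, H(Y|X=0) = 0.6905
  X=1: p=0.2170, H(Y|X=1) = 0.0919
Weighted sum = 0.5606 nats.

0.5606 nats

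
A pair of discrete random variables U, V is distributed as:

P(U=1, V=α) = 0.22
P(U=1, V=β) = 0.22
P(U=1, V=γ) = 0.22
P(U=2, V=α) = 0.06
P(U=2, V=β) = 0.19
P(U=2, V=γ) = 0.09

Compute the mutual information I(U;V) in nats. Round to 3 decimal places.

0.026 nats

Marginals: p(U) = (0.6600, 0.3400), p(V) = (0.2800, 0.4100, 0.3100).
I(U;V) = H(U) + H(V) − H(U,V).
H(U) = 0.6410, H(V) = 1.0851, H(U,V) = 1.7004.
I(U;V) = 0.6410 + 1.0851 − 1.7004 = 0.026 nats.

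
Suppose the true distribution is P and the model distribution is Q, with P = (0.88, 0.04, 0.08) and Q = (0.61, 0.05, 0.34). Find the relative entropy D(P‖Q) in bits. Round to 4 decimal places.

D(P‖Q) = Σ p·log₂(p/q).
  0.88·log₂(0.88/0.61) = 0.46525
  0.04·log₂(0.04/0.05) = -0.01288
  0.08·log₂(0.08/0.34) = -0.16700
D(P‖Q) = 0.2854 bits.

0.2854 bits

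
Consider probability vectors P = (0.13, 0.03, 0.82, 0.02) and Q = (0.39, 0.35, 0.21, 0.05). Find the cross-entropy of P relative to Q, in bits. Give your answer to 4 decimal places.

2.1547 bits

H(P,Q) = −Σ p·log₂ q.
  −0.13·log₂(0.39) = 0.17660
  −0.03·log₂(0.35) = 0.04544
  −0.82·log₂(0.21) = 1.84626
  −0.02·log₂(0.05) = 0.08644
H(P,Q) = 2.1547 bits.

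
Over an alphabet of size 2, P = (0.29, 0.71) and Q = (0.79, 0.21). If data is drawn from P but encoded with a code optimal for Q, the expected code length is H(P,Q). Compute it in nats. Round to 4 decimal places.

1.1764 nats

H(P,Q) = −Σ p·ln q.
  −0.29·ln(0.79) = 0.06836
  −0.71·ln(0.21) = 1.10806
H(P,Q) = 1.1764 nats.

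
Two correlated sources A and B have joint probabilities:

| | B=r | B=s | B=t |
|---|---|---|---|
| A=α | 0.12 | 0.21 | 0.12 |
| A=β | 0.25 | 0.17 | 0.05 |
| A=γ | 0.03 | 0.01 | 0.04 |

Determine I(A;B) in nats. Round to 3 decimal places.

0.064 nats

Marginals: p(A) = (0.4500, 0.4700, 0.0800), p(B) = (0.4000, 0.3900, 0.2100).
I(A;B) = Σ p(x,y)·ln[p(x,y)/(p(x)p(y))].
  (α,r): 0.12·ln(0.6667) = -0.0487
  (α,s): 0.21·ln(1.1966) = 0.0377
  (α,t): 0.12·ln(1.2698) = 0.0287
  (β,r): 0.25·ln(1.3298) = 0.0713
  (β,s): 0.17·ln(0.9274) = -0.0128
  (β,t): 0.05·ln(0.5066) = -0.0340
  (γ,r): 0.03·ln(0.9375) = -0.0019
  (γ,s): 0.01·ln(0.3205) = -0.0114
  (γ,t): 0.04·ln(2.3810) = 0.0347
Sum = 0.064 nats.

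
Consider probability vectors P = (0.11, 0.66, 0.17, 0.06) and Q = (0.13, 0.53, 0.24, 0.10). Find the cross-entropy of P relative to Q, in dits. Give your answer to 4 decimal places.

0.4448 dits

H(P,Q) = −Σ p·log₁₀ q.
  −0.11·log₁₀(0.13) = 0.09747
  −0.66·log₁₀(0.53) = 0.18198
  −0.17·log₁₀(0.24) = 0.10536
  −0.06·log₁₀(0.10) = 0.06000
H(P,Q) = 0.4448 dits.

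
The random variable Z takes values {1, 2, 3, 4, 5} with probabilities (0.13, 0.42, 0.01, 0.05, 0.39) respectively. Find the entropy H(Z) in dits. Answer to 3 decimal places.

0.518 dits

H(Z) = −Σ p·log₁₀ p.
  −(0.13)·log₁₀(0.13) = 0.1152
  −(0.42)·log₁₀(0.42) = 0.1582
  −(0.01)·log₁₀(0.01) = 0.0200
  −(0.05)·log₁₀(0.05) = 0.0651
  −(0.39)·log₁₀(0.39) = 0.1595
Sum: 0.1152 + 0.1582 + 0.0200 + 0.0651 + 0.1595 = 0.518 dits.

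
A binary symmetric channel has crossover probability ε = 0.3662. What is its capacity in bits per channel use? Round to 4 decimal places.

0.0523 bits

Binary symmetric channel: C = 1 − h₂(ε) where h₂ is the binary entropy function.
h₂(0.3662) = −0.3662·log₂0.3662 − 0.6338·log₂0.6338 = 0.9477.
C = 1 − 0.9477 = 0.0523 bits per channel use.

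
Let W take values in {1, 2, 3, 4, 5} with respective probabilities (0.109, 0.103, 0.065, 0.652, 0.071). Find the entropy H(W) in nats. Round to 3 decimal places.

H(W) = −Σ p·ln p.
  −(0.109)·ln(0.109) = 0.2416
  −(0.103)·ln(0.103) = 0.2341
  −(0.065)·ln(0.065) = 0.1777
  −(0.652)·ln(0.652) = 0.2789
  −(0.071)·ln(0.071) = 0.1878
Sum: 0.2416 + 0.2341 + 0.1777 + 0.2789 + 0.1878 = 1.120 nats.

1.120 nats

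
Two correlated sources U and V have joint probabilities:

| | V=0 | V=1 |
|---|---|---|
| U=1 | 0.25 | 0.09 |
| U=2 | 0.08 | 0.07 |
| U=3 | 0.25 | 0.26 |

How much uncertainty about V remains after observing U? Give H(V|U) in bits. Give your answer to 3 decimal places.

Marginals: p(U) = (0.3400, 0.1500, 0.5100), p(V) = (0.5800, 0.4200).
H(V|U) = Σ p(U) · H(V|U=·).
  U=1: p=0.3400, H(V|U=1) = 0.8338
  U=2: p=0.1500, H(V|U=2) = 0.9968
  U=3: p=0.5100, H(V|U=3) = 0.9997
Weighted sum = 0.943 bits.

0.943 bits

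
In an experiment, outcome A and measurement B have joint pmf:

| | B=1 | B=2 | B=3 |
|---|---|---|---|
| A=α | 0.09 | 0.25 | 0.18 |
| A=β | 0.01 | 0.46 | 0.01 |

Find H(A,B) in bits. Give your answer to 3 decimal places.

H(A,B) = −Σ p(x,y)·log₂ p(x,y) over all 6 cells.
  cell (α,1): −0.09·log₂0.09 = 0.3127
  cell (α,2): −0.25·log₂0.25 = 0.5000
  cell (α,3): −0.18·log₂0.18 = 0.4453
  cell (β,1): −0.01·log₂0.01 = 0.0664
  cell (β,2): −0.46·log₂0.46 = 0.5153
  cell (β,3): −0.01·log₂0.01 = 0.0664
Sum = 1.906 bits.

1.906 bits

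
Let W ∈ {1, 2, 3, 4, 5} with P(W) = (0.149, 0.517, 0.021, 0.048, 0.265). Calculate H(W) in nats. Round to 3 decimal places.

H(W) = −Σ p·ln p.
  −(0.149)·ln(0.149) = 0.2837
  −(0.517)·ln(0.517) = 0.3411
  −(0.021)·ln(0.021) = 0.0811
  −(0.048)·ln(0.048) = 0.1458
  −(0.265)·ln(0.265) = 0.3519
Sum: 0.2837 + 0.3411 + 0.0811 + 0.1458 + 0.3519 = 1.204 nats.

1.204 nats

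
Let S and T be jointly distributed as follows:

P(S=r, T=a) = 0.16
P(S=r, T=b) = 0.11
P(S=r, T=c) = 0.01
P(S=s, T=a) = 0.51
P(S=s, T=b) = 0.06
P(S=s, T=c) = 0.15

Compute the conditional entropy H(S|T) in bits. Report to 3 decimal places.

0.745 bits

Marginals: p(S) = (0.2800, 0.7200), p(T) = (0.6700, 0.1700, 0.1600).
H(S|T) = Σ p(T) · H(S|T=·).
  T=a: p=0.6700, H(S|T=a) = 0.7930
  T=b: p=0.1700, H(S|T=b) = 0.9367
  T=c: p=0.1600, H(S|T=c) = 0.3373
Weighted sum = 0.745 bits.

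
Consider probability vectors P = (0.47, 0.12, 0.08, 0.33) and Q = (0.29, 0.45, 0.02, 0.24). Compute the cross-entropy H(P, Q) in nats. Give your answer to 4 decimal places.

H(P,Q) = −Σ p·ln q.
  −0.47·ln(0.29) = 0.58180
  −0.12·ln(0.45) = 0.09582
  −0.08·ln(0.02) = 0.31296
  −0.33·ln(0.24) = 0.47095
H(P,Q) = 1.4615 nats.

1.4615 nats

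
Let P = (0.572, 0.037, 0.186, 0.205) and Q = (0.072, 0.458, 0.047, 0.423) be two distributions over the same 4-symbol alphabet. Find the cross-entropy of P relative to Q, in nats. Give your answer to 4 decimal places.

H(P,Q) = −Σ p·ln q.
  −0.572·ln(0.072) = 1.50498
  −0.037·ln(0.458) = 0.02889
  −0.186·ln(0.047) = 0.56872
  −0.205·ln(0.423) = 0.17638
H(P,Q) = 2.2790 nats.

2.2790 nats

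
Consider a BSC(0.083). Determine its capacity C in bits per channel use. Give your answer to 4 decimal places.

Binary symmetric channel: C = 1 − h₂(ε) where h₂ is the binary entropy function.
h₂(0.083) = −0.083·log₂0.083 − 0.917·log₂0.917 = 0.4127.
C = 1 − 0.4127 = 0.5873 bits per channel use.

0.5873 bits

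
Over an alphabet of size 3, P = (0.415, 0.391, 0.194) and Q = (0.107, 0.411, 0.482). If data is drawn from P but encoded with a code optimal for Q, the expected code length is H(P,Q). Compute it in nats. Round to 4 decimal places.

H(P,Q) = −Σ p·ln q.
  −0.415·ln(0.107) = 0.92749
  −0.391·ln(0.411) = 0.34766
  −0.194·ln(0.482) = 0.14158
H(P,Q) = 1.4167 nats.

1.4167 nats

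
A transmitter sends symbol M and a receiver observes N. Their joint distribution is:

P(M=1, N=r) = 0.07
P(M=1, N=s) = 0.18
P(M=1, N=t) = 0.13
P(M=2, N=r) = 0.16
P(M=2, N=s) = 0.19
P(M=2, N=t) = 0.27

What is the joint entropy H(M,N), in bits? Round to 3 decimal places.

2.485 bits

H(M,N) = −Σ p(x,y)·log₂ p(x,y) over all 6 cells.
  cell (1,r): −0.07·log₂0.07 = 0.2686
  cell (1,s): −0.18·log₂0.18 = 0.4453
  cell (1,t): −0.13·log₂0.13 = 0.3826
  cell (2,r): −0.16·log₂0.16 = 0.4230
  cell (2,s): −0.19·log₂0.19 = 0.4552
  cell (2,t): −0.27·log₂0.27 = 0.5100
Sum = 2.485 bits.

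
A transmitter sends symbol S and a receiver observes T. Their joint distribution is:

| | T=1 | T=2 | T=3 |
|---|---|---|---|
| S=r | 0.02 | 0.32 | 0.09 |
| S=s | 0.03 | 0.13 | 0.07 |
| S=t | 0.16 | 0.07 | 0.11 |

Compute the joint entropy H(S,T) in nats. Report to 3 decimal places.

H(S,T) = −Σ p(x,y)·ln p(x,y) over all 9 cells.
  cell (r,1): −0.02·ln0.02 = 0.0782
  cell (r,2): −0.32·ln0.32 = 0.3646
  cell (r,3): −0.09·ln0.09 = 0.2167
  cell (s,1): −0.03·ln0.03 = 0.1052
  cell (s,2): −0.13·ln0.13 = 0.2652
  cell (s,3): −0.07·ln0.07 = 0.1861
  cell (t,1): −0.16·ln0.16 = 0.2932
  cell (t,2): −0.07·ln0.07 = 0.1861
  cell (t,3): −0.11·ln0.11 = 0.2428
Sum = 1.938 nats.

1.938 nats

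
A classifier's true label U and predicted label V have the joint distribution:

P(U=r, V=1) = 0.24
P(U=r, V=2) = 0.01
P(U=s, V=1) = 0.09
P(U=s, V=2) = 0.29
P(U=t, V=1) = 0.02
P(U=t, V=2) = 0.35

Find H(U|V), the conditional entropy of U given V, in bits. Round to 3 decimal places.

1.100 bits

Marginals: p(U) = (0.2500, 0.3800, 0.3700), p(V) = (0.3500, 0.6500).
H(U|V) = Σ p(V) · H(U|V=·).
  V=1: p=0.3500, H(U|V=1) = 1.1130
  V=2: p=0.6500, H(U|V=2) = 1.0930
Weighted sum = 1.100 bits.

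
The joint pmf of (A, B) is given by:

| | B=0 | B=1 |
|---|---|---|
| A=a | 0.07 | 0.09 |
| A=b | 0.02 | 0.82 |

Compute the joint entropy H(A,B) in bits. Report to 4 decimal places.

0.9289 bits

H(A,B) = −Σ p(x,y)·log₂ p(x,y) over all 4 cells.
  cell (a,0): −0.07·log₂0.07 = 0.26856
  cell (a,1): −0.09·log₂0.09 = 0.31265
  cell (b,0): −0.02·log₂0.02 = 0.11288
  cell (b,1): −0.82·log₂0.82 = 0.23477
Sum = 0.9289 bits.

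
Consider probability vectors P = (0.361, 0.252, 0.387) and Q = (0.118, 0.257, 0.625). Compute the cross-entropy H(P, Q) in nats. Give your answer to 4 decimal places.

H(P,Q) = −Σ p·ln q.
  −0.361·ln(0.118) = 0.77148
  −0.252·ln(0.257) = 0.34239
  −0.387·ln(0.625) = 0.18189
H(P,Q) = 1.2958 nats.

1.2958 nats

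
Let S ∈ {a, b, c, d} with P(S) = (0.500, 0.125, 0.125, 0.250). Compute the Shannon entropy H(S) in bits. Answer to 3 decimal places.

H(S) = −Σ p·log₂ p.
  −(0.500)·log₂(0.500) = 0.5000
  −(0.125)·log₂(0.125) = 0.3750
  −(0.125)·log₂(0.125) = 0.3750
  −(0.250)·log₂(0.250) = 0.5000
Sum: 0.5000 + 0.3750 + 0.3750 + 0.5000 = 1.750 bits.

1.750 bits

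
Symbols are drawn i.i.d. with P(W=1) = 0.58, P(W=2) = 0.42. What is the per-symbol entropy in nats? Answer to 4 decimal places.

0.6803 nats

H(W) = −Σ p·ln p.
  −(0.58)·ln(0.58) = 0.31594
  −(0.42)·ln(0.42) = 0.36435
Sum: 0.31594 + 0.36435 = 0.6803 nats.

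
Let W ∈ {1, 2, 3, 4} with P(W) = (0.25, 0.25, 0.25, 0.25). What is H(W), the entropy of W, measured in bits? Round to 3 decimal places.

H(W) = −Σ p·log₂ p.
  −(0.25)·log₂(0.25) = 0.5000
  −(0.25)·log₂(0.25) = 0.5000
  −(0.25)·log₂(0.25) = 0.5000
  −(0.25)·log₂(0.25) = 0.5000
Sum: 0.5000 + 0.5000 + 0.5000 + 0.5000 = 2.000 bits.

2.000 bits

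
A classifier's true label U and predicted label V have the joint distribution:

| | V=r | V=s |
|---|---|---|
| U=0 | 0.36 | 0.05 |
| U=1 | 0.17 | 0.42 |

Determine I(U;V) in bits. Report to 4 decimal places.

0.2670 bits

Marginals: p(U) = (0.4100, 0.5900), p(V) = (0.5300, 0.4700).
I(U;V) = H(U) + H(V) − H(U,V).
H(U) = 0.9765, H(V) = 0.9974, H(U,V) = 1.7069.
I(U;V) = 0.9765 + 0.9974 − 1.7069 = 0.2670 bits.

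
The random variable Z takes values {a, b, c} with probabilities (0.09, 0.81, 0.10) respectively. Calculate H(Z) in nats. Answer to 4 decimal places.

0.6177 nats

H(Z) = −Σ p·ln p.
  −(0.09)·ln(0.09) = 0.21672
  −(0.81)·ln(0.81) = 0.17068
  −(0.10)·ln(0.10) = 0.23026
Sum: 0.21672 + 0.17068 + 0.23026 = 0.6177 nats.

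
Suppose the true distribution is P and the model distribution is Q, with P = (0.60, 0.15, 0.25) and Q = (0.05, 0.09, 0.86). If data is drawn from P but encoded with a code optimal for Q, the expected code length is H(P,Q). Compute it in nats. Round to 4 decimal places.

2.1963 nats

H(P,Q) = −Σ p·ln q.
  −0.60·ln(0.05) = 1.79744
  −0.15·ln(0.09) = 0.36119
  −0.25·ln(0.86) = 0.03771
H(P,Q) = 2.1963 nats.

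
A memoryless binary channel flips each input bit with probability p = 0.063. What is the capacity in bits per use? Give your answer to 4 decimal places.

Binary symmetric channel: C = 1 − h₂(ε) where h₂ is the binary entropy function.
h₂(0.063) = −0.063·log₂0.063 − 0.937·log₂0.937 = 0.3392.
C = 1 − 0.3392 = 0.6608 bits per channel use.

0.6608 bits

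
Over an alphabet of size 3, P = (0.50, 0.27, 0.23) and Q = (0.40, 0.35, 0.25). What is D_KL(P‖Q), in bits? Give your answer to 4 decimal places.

D(P‖Q) = Σ p·log₂(p/q).
  0.50·log₂(0.50/0.40) = 0.16096
  0.27·log₂(0.27/0.35) = -0.10109
  0.23·log₂(0.23/0.25) = -0.02767
D(P‖Q) = 0.0322 bits.

0.0322 bits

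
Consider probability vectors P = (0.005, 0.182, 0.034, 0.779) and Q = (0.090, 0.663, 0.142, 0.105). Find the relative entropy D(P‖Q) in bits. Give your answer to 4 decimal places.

1.8219 bits

D(P‖Q) = Σ p·log₂(p/q).
  0.005·log₂(0.005/0.090) = -0.02085
  0.182·log₂(0.182/0.663) = -0.33944
  0.034·log₂(0.034/0.142) = -0.07012
  0.779·log₂(0.779/0.105) = 2.25227
D(P‖Q) = 1.8219 bits.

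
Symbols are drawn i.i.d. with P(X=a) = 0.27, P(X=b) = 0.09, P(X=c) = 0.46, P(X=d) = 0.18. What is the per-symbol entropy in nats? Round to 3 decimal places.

1.236 nats

H(X) = −Σ p·ln p.
  −(0.27)·ln(0.27) = 0.3535
  −(0.09)·ln(0.09) = 0.2167
  −(0.46)·ln(0.46) = 0.3572
  −(0.18)·ln(0.18) = 0.3087
Sum: 0.3535 + 0.2167 + 0.3572 + 0.3087 = 1.236 nats.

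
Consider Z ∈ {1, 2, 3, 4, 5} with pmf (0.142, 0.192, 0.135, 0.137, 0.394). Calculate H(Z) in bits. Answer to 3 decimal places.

2.169 bits

H(Z) = −Σ p·log₂ p.
  −(0.142)·log₂(0.142) = 0.3999
  −(0.192)·log₂(0.192) = 0.4571
  −(0.135)·log₂(0.135) = 0.3900
  −(0.137)·log₂(0.137) = 0.3929
  −(0.394)·log₂(0.394) = 0.5294
Sum: 0.3999 + 0.4571 + 0.3900 + 0.3929 + 0.5294 = 2.169 bits.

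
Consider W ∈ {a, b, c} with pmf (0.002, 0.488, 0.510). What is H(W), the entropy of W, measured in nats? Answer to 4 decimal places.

H(W) = −Σ p·ln p.
  −(0.002)·ln(0.002) = 0.01243
  −(0.488)·ln(0.488) = 0.35011
  −(0.510)·ln(0.510) = 0.34341
Sum: 0.01243 + 0.35011 + 0.34341 = 0.7059 nats.

0.7059 nats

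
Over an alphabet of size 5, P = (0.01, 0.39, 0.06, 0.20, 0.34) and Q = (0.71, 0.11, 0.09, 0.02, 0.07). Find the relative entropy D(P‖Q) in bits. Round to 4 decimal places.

2.0552 bits

D(P‖Q) = Σ p·log₂(p/q).
  0.01·log₂(0.01/0.71) = -0.06150
  0.39·log₂(0.39/0.11) = 0.71213
  0.06·log₂(0.06/0.09) = -0.03510
  0.20·log₂(0.20/0.02) = 0.66439
  0.34·log₂(0.34/0.07) = 0.77524
D(P‖Q) = 2.0552 bits.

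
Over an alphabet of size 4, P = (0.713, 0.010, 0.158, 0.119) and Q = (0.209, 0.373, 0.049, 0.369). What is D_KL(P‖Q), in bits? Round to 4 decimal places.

1.2827 bits

D(P‖Q) = Σ p·log₂(p/q).
  0.713·log₂(0.713/0.209) = 1.26229
  0.010·log₂(0.010/0.373) = -0.05221
  0.158·log₂(0.158/0.049) = 0.26687
  0.119·log₂(0.119/0.369) = -0.19429
D(P‖Q) = 1.2827 bits.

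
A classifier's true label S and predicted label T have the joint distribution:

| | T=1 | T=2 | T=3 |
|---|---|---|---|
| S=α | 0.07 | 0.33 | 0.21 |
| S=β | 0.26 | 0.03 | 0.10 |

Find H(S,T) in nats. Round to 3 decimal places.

H(S,T) = −Σ p(x,y)·ln p(x,y) over all 6 cells.
  cell (α,1): −0.07·ln0.07 = 0.1861
  cell (α,2): −0.33·ln0.33 = 0.3659
  cell (α,3): −0.21·ln0.21 = 0.3277
  cell (β,1): −0.26·ln0.26 = 0.3502
  cell (β,2): −0.03·ln0.03 = 0.1052
  cell (β,3): −0.10·ln0.10 = 0.2303
Sum = 1.565 nats.

1.565 nats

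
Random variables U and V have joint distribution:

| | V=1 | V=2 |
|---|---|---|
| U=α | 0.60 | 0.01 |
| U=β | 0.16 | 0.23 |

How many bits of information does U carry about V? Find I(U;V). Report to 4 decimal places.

0.3405 bits

Marginals: p(U) = (0.6100, 0.3900), p(V) = (0.7600, 0.2400).
I(U;V) = H(U) + H(V) − H(U,V).
H(U) = 0.9648, H(V) = 0.7950, H(U,V) = 1.4193.
I(U;V) = 0.9648 + 0.7950 − 1.4193 = 0.3405 bits.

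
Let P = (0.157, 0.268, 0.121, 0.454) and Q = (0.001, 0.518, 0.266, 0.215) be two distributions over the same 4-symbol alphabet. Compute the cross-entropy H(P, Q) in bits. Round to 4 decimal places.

H(P,Q) = −Σ p·log₂ q.
  −0.157·log₂(0.001) = 1.56463
  −0.268·log₂(0.518) = 0.25433
  −0.121·log₂(0.266) = 0.23117
  −0.454·log₂(0.215) = 1.00679
H(P,Q) = 3.0569 bits.

3.0569 bits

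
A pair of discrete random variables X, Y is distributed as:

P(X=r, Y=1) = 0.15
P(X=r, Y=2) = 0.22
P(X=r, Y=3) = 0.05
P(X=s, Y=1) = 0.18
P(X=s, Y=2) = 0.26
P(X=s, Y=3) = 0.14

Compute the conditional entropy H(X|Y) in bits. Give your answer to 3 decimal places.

Marginals: p(X) = (0.4200, 0.5800), p(Y) = (0.3300, 0.4800, 0.1900).
H(X|Y) = Σ p(Y) · H(X|Y=·).
  Y=1: p=0.3300, H(X|Y=1) = 0.9940
  Y=2: p=0.4800, H(X|Y=2) = 0.9950
  Y=3: p=0.1900, H(X|Y=3) = 0.8315
Weighted sum = 0.964 bits.

0.964 bits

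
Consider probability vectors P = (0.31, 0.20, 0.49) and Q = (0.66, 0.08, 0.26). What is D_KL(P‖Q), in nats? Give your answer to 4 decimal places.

0.2595 nats

D(P‖Q) = Σ p·ln(p/q).
  0.31·ln(0.31/0.66) = -0.23426
  0.20·ln(0.20/0.08) = 0.18326
  0.49·ln(0.49/0.26) = 0.31052
D(P‖Q) = 0.2595 nats.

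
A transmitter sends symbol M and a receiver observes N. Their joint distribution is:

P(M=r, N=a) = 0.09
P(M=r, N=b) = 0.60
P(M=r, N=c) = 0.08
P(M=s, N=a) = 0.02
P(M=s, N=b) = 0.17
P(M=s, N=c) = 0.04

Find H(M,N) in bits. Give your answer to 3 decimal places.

H(M,N) = −Σ p(x,y)·log₂ p(x,y) over all 6 cells.
  cell (r,a): −0.09·log₂0.09 = 0.3127
  cell (r,b): −0.60·log₂0.60 = 0.4422
  cell (r,c): −0.08·log₂0.08 = 0.2915
  cell (s,a): −0.02·log₂0.02 = 0.1129
  cell (s,b): −0.17·log₂0.17 = 0.4346
  cell (s,c): −0.04·log₂0.04 = 0.1858
Sum = 1.780 bits.

1.780 bits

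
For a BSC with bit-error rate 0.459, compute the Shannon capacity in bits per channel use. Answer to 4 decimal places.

0.0049 bits

Binary symmetric channel: C = 1 − h₂(ε) where h₂ is the binary entropy function.
h₂(0.459) = −0.459·log₂0.459 − 0.541·log₂0.541 = 0.9951.
C = 1 − 0.9951 = 0.0049 bits per channel use.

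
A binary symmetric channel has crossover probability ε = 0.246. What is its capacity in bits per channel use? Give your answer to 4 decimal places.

Binary symmetric channel: C = 1 − h₂(ε) where h₂ is the binary entropy function.
h₂(0.246) = −0.246·log₂0.246 − 0.754·log₂0.754 = 0.8049.
C = 1 − 0.8049 = 0.1951 bits per channel use.

0.1951 bits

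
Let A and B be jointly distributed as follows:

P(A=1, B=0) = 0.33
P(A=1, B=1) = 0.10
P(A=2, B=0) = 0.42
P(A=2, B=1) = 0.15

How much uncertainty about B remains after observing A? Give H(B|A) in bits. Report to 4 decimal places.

Chain rule: H(B|A) = H(A,B) − H(A).
Marginals: p(A) = (0.4300, 0.5700), p(B) = (0.7500, 0.2500).
H(A,B) = 1.7962 bits; H(A) = 0.9858 bits.
H(B|A) = 1.7962 − 0.9858 = 0.8104 bits.

0.8104 bits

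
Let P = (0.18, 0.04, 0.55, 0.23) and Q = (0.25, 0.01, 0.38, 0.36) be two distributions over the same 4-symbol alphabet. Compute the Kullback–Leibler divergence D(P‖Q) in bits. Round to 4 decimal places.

D(P‖Q) = Σ p·log₂(p/q).
  0.18·log₂(0.18/0.25) = -0.08531
  0.04·log₂(0.04/0.01) = 0.08000
  0.55·log₂(0.55/0.38) = 0.29339
  0.23·log₂(0.23/0.36) = -0.14866
D(P‖Q) = 0.1394 bits.

0.1394 bits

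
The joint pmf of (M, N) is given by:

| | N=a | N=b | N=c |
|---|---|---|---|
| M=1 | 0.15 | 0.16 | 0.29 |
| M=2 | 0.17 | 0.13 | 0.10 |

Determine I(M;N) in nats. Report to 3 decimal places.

Marginals: p(M) = (0.6000, 0.4000), p(N) = (0.3200, 0.2900, 0.3900).
I(M;N) = H(M) + H(N) − H(M,N).
H(M) = 0.6730, H(N) = 1.0908, H(M,N) = 1.7335.
I(M;N) = 0.6730 + 1.0908 − 1.7335 = 0.030 nats.

0.030 nats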